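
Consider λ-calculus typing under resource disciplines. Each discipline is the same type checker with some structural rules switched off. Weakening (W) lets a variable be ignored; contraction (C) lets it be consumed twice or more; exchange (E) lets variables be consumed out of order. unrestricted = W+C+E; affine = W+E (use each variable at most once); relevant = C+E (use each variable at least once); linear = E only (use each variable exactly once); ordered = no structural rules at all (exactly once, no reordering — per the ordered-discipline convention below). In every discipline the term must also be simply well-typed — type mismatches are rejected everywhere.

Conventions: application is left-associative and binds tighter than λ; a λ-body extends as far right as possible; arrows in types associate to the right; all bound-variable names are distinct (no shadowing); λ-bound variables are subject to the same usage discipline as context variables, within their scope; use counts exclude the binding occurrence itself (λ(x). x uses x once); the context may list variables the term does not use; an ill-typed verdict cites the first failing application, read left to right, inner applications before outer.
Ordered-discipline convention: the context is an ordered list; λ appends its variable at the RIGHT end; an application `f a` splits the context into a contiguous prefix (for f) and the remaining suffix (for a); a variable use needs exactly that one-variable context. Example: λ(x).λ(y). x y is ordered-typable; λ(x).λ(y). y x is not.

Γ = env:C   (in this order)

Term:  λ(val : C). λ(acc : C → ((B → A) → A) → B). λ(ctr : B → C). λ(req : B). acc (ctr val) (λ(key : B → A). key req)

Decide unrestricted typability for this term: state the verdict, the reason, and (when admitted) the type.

no — a type mismatch blocks all five
variable uses: env=0; val (bound)=1; acc (bound)=1; ctr (bound)=1; req (bound)=1; key (bound)=1
uses in reading order: acc, ctr, val, key, req
typing: ill-typed: a function awaiting B gets C
summary: ordered ✗, linear ✗, affine ✗, relevant ✗, unrestricted ✗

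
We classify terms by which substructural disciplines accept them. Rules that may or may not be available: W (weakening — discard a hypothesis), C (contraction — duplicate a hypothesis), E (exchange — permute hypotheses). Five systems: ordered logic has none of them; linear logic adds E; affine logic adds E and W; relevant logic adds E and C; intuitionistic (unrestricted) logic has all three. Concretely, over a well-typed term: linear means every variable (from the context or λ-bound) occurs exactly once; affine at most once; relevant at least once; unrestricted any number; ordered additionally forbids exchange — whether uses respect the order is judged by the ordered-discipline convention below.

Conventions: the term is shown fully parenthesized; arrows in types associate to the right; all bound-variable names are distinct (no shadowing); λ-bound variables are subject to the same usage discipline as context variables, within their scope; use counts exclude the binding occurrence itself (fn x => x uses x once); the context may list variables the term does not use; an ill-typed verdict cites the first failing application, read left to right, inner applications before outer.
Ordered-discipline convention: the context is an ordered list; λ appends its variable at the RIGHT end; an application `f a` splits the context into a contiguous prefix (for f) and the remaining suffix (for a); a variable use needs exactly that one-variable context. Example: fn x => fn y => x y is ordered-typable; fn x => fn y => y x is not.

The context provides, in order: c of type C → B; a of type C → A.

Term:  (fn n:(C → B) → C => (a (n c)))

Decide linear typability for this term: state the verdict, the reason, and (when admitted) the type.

yes — each of c, a, n used exactly once; term : ((C → B) → C) → A
usage: c: 1, a: 1, n [bound]: 1
order of uses: a, n, c
typing: well-typed at ((C → B) → C) → A
across the five disciplines: ordered ✗ · linear ✓ · affine ✓ · relevant ✓ · unrestricted ✓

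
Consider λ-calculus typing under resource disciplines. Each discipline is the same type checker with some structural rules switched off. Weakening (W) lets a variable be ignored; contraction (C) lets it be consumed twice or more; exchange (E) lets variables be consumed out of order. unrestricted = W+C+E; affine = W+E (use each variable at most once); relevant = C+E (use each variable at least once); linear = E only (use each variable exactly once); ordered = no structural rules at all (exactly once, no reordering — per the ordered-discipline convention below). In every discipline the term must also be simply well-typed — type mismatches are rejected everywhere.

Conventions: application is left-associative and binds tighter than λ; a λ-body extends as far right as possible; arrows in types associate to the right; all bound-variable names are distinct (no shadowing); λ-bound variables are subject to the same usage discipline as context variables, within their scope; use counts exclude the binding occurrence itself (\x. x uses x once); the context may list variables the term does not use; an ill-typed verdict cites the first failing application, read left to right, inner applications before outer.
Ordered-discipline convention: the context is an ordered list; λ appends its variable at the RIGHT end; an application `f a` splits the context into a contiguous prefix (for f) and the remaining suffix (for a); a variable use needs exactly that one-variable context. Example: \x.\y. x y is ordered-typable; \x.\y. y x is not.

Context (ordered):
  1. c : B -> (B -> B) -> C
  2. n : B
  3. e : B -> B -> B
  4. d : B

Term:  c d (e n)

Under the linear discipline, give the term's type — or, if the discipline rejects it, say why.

term : C
usage: c: 1×, n: 1×, e: 1×, d: 1×
use order (left to right): c, d, e, n
typing: ✓ — C
summary: ordered ✗ | linear ✓ | affine ✓ | relevant ✓ | unrestricted ✓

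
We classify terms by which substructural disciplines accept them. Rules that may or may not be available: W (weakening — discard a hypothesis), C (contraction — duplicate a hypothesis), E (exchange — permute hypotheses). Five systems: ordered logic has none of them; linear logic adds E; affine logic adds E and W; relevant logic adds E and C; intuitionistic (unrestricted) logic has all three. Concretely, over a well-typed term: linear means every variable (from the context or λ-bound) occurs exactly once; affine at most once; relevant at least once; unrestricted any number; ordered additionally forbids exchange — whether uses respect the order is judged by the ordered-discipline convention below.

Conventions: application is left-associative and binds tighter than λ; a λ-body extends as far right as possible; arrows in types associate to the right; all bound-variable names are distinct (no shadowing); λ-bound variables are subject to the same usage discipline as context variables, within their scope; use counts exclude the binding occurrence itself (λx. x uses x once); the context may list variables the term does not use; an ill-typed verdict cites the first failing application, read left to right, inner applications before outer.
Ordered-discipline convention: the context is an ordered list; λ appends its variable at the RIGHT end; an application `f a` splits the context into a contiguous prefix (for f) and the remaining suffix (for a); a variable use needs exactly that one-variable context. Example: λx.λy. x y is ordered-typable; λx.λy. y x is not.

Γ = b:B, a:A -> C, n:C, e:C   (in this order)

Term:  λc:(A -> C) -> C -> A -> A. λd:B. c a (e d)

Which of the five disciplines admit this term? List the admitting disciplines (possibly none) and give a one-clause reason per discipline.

admitted in: none
variable uses: b=0, a=1, n=0, e=1, c (λ-bound)=1, d (λ-bound)=1
use order (left to right): c, a, e, d
typing: ill-typed: non-function type C applied to an argument
ordered: ✗ — the type mismatch rejects it
linear: ✗ — not simply typable
affine: ✗ — fails simple typing
relevant: ✗ — a type mismatch blocks all five
unrestricted: ✗ — the type mismatch rejects it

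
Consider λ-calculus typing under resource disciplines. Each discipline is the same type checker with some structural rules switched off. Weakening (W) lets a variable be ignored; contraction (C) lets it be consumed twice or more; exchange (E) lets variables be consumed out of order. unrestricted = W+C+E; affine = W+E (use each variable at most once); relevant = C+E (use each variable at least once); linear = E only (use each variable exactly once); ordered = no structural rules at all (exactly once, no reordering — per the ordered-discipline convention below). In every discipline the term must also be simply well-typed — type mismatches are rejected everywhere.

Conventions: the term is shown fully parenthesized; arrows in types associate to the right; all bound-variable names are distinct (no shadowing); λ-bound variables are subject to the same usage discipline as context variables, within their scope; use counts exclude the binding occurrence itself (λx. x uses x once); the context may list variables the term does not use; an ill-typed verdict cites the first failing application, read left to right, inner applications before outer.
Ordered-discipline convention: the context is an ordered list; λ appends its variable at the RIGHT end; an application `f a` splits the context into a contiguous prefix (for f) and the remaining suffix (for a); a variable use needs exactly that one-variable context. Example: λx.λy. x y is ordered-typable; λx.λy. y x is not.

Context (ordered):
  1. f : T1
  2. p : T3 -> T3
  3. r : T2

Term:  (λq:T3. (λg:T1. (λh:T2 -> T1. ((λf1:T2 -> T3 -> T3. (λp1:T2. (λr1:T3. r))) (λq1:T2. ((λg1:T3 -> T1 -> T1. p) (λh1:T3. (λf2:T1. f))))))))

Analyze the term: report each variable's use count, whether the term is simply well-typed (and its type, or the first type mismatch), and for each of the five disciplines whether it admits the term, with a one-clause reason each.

variable uses: f=1, p=1, r=1, q (λ-bound)=0, g (λ-bound)=0, h (λ-bound)=0, f1 (λ-bound)=0, p1 (λ-bound)=0, r1 (λ-bound)=0, q1 (λ-bound)=0, g1 (λ-bound)=0, h1 (λ-bound)=0, f2 (λ-bound)=0
order of uses: r, p, f
typing: the term checks, with type T3 -> T1 -> (T2 -> T1) -> T2 -> T3 -> T2
ordered: ✗ — unused: q, g, h, f1, p1, r1, q1, g1, h1, f2 — weakening required
linear: ✗ — unused: q, g, h, f1, p1, r1, q1, g1, h1, f2 — weakening required
affine: ✓ — at most one use each (f, p, r, q, g, h, f1, p1, r1, q1, g1, h1, f2)
relevant: ✗ — unused: q, g, h, f1, p1, r1, q1, g1, h1, f2 — weakening required
unrestricted: ✓ — type-checks (T3 -> T1 -> (T2 -> T1) -> T2 -> T3 -> T2) and nothing is barred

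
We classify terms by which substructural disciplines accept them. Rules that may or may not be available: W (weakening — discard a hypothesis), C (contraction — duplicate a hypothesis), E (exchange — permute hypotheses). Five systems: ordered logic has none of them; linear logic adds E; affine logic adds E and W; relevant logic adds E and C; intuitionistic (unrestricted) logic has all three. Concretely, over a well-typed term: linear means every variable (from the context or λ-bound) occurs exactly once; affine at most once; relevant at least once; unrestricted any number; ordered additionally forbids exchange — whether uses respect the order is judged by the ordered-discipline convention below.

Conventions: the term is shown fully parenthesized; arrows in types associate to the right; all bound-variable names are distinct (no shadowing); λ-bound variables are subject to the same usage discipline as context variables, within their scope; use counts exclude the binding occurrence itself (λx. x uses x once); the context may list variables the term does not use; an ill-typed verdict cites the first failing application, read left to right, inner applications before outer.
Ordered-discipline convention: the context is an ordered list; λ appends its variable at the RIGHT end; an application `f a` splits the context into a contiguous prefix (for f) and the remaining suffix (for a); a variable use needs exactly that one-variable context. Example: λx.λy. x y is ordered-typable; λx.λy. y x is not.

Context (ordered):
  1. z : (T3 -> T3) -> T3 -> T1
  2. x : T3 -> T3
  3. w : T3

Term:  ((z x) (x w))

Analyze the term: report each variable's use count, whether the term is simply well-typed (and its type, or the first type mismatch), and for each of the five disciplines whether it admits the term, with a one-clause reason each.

variable uses: z ×1, x ×2, w ×1
uses in reading order: z, x, x, w
typing: ✓ — T1
ordered ✗ (x ×2 used more than once (contraction))
linear ✗ (x ×2 used more than once (contraction))
affine ✗ (x ×2 used more than once (contraction))
relevant ✓ (every one of z, x, w appears)
unrestricted ✓ (well-typed at T1; no restrictions here)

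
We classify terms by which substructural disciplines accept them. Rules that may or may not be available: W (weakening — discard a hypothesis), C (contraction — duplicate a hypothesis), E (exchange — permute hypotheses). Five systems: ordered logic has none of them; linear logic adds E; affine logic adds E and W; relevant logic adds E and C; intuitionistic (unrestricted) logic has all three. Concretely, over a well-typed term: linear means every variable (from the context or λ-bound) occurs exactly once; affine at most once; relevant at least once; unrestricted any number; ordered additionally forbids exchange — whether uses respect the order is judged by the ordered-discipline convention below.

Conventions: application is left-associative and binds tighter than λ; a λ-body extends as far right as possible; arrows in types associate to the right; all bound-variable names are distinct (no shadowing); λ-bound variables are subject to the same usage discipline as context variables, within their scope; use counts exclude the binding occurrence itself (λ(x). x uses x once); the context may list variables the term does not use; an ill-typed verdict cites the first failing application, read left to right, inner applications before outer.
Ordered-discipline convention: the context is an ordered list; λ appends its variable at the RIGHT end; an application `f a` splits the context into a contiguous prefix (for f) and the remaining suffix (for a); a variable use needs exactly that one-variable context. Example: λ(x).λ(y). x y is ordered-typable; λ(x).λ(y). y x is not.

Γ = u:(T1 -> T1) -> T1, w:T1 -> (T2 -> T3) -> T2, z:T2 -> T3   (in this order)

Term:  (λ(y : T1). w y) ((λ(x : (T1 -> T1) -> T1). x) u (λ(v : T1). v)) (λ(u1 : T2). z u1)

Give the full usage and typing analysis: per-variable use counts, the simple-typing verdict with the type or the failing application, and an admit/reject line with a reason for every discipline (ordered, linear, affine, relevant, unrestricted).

variable uses: u: 1×, w: 1×, z: 1×, y [bound]: 1×, x [bound]: 1×, v [bound]: 1×, u1 [bound]: 1×
uses in reading order: w, y, x, u, v, z, u1
typing: the term checks, with type T2
ordered: ✗ — no contiguous prefix/suffix split fits w, y, x, u, v, z, u1
linear: ✓ — exactly-once usage across u, w, z, y, x, v, u1
affine: ✓ — u, w, z, y, x, v, u1: no repeats, contraction unneeded
relevant: ✓ — u, w, z, y, x, v, u1: all used, weakening unneeded
unrestricted: ✓ — type-checks (T2) and nothing is barred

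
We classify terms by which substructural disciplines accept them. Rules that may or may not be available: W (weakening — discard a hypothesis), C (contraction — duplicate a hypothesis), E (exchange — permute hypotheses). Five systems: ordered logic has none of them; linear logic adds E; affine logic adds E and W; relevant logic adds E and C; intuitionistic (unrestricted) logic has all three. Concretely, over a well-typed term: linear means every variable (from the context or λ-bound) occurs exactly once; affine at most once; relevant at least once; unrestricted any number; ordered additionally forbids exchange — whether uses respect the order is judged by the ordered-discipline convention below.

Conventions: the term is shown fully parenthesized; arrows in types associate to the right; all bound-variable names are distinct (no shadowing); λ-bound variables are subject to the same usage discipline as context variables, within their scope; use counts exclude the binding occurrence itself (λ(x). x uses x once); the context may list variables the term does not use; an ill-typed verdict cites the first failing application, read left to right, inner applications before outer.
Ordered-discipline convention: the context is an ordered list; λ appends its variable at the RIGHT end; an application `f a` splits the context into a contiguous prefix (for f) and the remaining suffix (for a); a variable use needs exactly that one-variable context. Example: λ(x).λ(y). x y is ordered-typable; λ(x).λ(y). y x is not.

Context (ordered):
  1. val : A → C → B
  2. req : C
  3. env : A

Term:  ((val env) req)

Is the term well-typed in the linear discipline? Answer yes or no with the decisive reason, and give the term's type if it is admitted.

yes — each of val, req, env used exactly once; term : B
use counts: val: 1, req: 1, env: 1
use order (left to right): val, env, req
typing: ✓ — B
per-discipline verdicts: ordered ✗ · linear ✓ · affine ✓ · relevant ✓ · unrestricted ✓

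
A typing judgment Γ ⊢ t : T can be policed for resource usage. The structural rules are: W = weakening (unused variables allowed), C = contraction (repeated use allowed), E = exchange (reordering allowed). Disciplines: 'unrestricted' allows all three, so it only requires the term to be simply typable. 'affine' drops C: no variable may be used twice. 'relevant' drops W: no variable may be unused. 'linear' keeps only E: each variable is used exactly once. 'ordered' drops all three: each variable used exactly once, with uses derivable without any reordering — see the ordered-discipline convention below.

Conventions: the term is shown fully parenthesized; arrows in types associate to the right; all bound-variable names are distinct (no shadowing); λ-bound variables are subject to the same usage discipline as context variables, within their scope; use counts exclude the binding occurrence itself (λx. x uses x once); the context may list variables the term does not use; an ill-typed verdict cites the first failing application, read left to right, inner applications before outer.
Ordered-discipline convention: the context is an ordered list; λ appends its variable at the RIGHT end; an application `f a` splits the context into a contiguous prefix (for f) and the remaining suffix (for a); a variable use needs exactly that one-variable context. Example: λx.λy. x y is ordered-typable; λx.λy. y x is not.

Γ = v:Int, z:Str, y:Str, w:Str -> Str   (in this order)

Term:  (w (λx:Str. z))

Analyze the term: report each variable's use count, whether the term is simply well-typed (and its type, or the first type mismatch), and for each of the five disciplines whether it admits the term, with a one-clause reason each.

variable uses: v=0; z=1; y=0; w=1; x (bound)=0
order of uses: w, z
typing: ill-typed: a function awaiting Str gets Str -> Str
ordered ✗ (a type mismatch blocks all five)
linear ✗ (the type mismatch rejects it)
affine ✗ (not simply typable)
relevant ✗ (fails simple typing)
unrestricted ✗ (a type mismatch blocks all five)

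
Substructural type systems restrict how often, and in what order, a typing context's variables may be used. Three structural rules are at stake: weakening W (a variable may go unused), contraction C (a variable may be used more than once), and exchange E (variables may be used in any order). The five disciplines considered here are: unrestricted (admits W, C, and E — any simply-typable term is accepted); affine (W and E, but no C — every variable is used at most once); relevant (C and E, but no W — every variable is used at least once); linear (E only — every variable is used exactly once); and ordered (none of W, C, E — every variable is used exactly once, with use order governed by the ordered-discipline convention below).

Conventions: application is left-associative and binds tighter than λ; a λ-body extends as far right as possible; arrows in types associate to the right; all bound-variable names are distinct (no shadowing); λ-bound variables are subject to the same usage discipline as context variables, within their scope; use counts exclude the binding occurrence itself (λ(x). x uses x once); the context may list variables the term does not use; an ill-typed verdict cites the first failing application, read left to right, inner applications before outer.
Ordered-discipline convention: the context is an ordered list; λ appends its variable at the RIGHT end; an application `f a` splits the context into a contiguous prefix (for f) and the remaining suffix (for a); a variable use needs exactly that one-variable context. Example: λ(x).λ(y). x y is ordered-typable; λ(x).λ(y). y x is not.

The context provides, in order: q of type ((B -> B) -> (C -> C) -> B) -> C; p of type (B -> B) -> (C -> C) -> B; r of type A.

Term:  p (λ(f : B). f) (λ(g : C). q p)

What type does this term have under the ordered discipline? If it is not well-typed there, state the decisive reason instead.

not well-typed under ordered — uses contraction: p ×2; unused: r, g — weakening required
usage: q=1, p=2, r=0, f (bound)=1, g (bound)=0
use order (left to right): p, f, q, p
typing: well-typed at B
all disciplines: ordered ✗; linear ✗; affine ✗; relevant ✗; unrestricted ✓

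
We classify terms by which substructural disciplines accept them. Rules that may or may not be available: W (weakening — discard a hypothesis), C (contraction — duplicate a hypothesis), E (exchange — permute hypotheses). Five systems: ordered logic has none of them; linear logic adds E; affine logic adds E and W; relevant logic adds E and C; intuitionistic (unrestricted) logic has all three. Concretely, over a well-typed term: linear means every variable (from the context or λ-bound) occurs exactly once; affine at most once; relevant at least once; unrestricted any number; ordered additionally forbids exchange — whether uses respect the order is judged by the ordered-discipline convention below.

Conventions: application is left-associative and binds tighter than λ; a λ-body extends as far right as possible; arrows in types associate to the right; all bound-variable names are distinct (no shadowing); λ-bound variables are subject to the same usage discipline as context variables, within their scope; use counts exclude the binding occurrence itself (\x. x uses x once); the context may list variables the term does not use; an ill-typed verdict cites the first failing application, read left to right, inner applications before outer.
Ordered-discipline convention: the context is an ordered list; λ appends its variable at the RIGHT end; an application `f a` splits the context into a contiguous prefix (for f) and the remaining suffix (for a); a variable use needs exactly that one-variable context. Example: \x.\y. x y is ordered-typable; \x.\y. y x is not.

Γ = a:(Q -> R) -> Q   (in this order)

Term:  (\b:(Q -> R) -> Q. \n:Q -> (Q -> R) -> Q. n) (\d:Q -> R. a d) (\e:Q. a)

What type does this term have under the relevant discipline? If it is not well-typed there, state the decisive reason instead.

not well-typed under relevant — b, e never used (weakening)
use counts: a ×2; b (λ-bound) ×0; n (λ-bound) ×1; d (λ-bound) ×1; e (λ-bound) ×0
left-to-right use order: n, a, d, a
typing: well-typed — term : Q -> (Q -> R) -> Q
all disciplines: ordered ✗ · linear ✗ · affine ✗ · relevant ✗ · unrestricted ✓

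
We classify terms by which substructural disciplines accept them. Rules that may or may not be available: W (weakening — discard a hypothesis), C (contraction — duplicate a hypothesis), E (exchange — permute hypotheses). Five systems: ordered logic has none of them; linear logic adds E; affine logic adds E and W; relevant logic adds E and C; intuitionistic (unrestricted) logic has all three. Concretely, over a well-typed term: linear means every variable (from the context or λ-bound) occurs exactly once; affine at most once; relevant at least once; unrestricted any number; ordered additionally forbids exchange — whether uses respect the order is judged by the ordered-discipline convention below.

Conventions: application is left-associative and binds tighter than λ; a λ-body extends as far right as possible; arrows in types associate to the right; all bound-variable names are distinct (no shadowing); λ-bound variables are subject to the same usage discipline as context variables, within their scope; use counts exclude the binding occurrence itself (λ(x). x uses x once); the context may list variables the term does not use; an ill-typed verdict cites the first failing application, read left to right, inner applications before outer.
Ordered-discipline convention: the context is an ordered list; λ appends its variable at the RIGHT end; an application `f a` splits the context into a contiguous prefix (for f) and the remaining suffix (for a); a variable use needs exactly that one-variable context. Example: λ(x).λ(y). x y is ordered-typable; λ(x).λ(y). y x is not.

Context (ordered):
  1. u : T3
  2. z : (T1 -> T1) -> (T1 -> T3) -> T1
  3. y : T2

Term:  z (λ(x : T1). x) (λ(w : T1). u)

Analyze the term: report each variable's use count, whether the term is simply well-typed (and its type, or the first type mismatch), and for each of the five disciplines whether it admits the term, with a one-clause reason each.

variable uses: u: 1×, z: 1×, y: 0×, x [bound]: 1×, w [bound]: 0×
order of uses: z, x, u
typing: ✓ — T1
ordered: ✗, y, w left unused
linear: ✗, y, w left unused
affine: ✓, at most one use each (u, z, y, x, w)
relevant: ✗, y, w left unused
unrestricted: ✓, well-typed at T1; no restrictions here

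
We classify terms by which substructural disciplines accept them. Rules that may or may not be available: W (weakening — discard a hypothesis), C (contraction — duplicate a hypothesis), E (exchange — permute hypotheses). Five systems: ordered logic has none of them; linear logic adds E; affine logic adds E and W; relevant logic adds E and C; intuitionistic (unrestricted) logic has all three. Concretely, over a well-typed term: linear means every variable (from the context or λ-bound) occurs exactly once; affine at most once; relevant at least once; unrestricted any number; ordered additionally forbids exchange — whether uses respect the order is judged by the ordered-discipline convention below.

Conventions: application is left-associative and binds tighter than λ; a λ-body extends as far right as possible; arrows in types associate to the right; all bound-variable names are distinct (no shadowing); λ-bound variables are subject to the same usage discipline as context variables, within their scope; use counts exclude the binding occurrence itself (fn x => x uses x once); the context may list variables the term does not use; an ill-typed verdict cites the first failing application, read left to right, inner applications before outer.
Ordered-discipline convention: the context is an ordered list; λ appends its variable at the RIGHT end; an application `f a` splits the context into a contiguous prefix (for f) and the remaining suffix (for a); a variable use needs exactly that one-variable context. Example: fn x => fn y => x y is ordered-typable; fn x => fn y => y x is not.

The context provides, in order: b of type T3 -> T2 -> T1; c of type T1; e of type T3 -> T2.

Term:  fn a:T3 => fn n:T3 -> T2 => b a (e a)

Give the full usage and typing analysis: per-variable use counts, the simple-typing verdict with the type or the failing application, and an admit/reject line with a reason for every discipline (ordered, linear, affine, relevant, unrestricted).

variable uses: b: 1×, c: 0×, e: 1×, a (λ-bound): 2×, n (λ-bound): 0×
order of uses: b, a, e, a
typing: the term checks, with type T3 -> (T3 -> T2) -> T1
ordered ✗ (repeated use of a ×2; unused: c, n — weakening required)
linear ✗ (repeated use of a ×2; unused: c, n — weakening required)
affine ✗ (repeated use of a ×2)
relevant ✗ (unused: c, n — weakening required)
unrestricted ✓ (typability at T3 -> (T3 -> T2) -> T1 is all that's needed)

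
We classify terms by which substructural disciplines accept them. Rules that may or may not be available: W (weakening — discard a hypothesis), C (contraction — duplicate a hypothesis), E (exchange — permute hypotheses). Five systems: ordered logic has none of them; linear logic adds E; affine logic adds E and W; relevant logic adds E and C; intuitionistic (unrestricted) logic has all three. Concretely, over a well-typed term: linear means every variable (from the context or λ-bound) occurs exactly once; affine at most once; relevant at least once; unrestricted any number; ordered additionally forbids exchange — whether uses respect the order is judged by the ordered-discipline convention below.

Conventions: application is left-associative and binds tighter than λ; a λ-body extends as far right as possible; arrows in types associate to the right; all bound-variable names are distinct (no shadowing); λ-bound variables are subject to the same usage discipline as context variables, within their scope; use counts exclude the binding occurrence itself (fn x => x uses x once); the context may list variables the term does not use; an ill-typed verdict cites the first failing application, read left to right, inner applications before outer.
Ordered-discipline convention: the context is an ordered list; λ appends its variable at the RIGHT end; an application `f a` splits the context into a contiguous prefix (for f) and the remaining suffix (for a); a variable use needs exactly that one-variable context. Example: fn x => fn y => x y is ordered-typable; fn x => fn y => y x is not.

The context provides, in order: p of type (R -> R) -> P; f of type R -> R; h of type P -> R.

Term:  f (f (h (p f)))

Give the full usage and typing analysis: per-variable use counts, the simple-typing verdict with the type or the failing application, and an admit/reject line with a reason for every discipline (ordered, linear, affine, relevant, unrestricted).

usage: p ×1, f ×3, h ×1
use order (left to right): f, f, h, p, f
typing: the term checks, with type R
ordered ✗ (f ×3 used more than once (contraction))
linear ✗ (f ×3 used more than once (contraction))
affine ✗ (f ×3 used more than once (contraction))
relevant ✓ (none of p, f, h goes unused)
unrestricted ✓ (simply typable at R; W, C, E all held)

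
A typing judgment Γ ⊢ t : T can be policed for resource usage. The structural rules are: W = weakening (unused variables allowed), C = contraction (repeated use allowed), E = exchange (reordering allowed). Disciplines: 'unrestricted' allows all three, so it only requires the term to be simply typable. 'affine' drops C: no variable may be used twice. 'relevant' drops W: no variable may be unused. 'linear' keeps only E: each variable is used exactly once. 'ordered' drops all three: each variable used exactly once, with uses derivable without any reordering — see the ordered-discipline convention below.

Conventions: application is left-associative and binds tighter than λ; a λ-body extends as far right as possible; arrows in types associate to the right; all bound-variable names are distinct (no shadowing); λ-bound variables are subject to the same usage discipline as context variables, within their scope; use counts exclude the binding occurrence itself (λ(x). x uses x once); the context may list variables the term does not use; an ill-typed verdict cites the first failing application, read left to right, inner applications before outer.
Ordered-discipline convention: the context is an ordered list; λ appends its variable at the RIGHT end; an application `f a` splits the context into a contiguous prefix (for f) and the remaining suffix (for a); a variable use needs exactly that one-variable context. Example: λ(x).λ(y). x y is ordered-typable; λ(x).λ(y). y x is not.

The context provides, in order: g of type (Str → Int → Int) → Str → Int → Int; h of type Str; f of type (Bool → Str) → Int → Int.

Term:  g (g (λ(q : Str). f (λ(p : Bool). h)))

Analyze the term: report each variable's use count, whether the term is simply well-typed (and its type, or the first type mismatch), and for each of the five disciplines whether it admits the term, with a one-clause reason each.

usage: g: 2; h: 1; f: 1; q [bound]: 0; p [bound]: 0
uses in reading order: g, g, f, h
typing: well-typed at Str → Int → Int
ordered: ✗, needs contraction — g ×2; unused: q, p — weakening required
linear: ✗, needs contraction — g ×2; unused: q, p — weakening required
affine: ✗, needs contraction — g ×2
relevant: ✗, unused: q, p — weakening required
unrestricted: ✓, typability at Str → Int → Int is all that's needed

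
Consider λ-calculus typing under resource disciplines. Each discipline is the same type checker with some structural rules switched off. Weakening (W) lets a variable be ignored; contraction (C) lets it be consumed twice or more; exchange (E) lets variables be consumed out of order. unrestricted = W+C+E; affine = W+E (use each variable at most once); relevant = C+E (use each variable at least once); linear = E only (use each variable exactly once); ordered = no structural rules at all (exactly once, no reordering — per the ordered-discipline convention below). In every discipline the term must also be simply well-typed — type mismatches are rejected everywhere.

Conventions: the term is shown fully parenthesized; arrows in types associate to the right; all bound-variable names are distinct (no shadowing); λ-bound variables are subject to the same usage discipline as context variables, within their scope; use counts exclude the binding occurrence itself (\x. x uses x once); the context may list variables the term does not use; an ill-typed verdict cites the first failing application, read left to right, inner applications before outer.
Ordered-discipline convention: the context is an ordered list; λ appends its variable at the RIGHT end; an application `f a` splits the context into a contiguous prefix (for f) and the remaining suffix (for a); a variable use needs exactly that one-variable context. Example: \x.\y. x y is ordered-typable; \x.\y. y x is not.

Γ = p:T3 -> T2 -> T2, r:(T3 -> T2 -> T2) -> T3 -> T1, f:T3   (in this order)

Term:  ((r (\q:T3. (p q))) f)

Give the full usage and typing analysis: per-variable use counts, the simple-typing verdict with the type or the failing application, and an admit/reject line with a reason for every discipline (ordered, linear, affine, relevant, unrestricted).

variable uses: p=1, r=1, f=1, q [bound]=1
left-to-right use order: r, p, q, f
typing: well-typed at T1
ordered ✗ (needs exchange: uses follow r, p, q, f)
linear ✓ (single use per variable (p, r, f, q))
affine ✓ (p, r, f, q: no repeats, contraction unneeded)
relevant ✓ (every one of p, r, f, q appears)
unrestricted ✓ (simply typable at T1; W, C, E all held)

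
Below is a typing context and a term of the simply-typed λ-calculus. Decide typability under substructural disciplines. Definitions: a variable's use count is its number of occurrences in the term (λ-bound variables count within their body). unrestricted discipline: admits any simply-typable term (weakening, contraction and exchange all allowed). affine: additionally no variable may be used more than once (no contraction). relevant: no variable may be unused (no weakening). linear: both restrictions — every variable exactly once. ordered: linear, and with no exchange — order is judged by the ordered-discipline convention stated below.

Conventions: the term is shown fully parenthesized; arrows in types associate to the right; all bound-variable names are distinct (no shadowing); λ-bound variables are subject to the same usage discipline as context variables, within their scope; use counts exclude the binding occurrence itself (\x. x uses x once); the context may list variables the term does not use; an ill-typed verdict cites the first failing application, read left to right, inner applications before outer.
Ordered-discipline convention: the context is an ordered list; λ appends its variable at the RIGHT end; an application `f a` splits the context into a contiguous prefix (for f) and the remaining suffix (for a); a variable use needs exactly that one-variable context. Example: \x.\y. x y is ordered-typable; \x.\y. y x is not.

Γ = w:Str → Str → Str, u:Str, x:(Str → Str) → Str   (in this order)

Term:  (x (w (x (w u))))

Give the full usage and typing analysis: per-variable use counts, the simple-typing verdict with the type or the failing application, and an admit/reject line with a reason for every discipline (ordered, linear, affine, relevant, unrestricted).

variable uses: w: 2, u: 1, x: 2
left-to-right use order: x, w, x, w, u
typing: ✓ — Str
ordered: ✗, repeated use of w ×2, x ×2
linear: ✗, repeated use of w ×2, x ×2
affine: ✗, repeated use of w ×2, x ×2
relevant: ✓, w, u, x: all used, weakening unneeded
unrestricted: ✓, well-typed at Str; no restrictions here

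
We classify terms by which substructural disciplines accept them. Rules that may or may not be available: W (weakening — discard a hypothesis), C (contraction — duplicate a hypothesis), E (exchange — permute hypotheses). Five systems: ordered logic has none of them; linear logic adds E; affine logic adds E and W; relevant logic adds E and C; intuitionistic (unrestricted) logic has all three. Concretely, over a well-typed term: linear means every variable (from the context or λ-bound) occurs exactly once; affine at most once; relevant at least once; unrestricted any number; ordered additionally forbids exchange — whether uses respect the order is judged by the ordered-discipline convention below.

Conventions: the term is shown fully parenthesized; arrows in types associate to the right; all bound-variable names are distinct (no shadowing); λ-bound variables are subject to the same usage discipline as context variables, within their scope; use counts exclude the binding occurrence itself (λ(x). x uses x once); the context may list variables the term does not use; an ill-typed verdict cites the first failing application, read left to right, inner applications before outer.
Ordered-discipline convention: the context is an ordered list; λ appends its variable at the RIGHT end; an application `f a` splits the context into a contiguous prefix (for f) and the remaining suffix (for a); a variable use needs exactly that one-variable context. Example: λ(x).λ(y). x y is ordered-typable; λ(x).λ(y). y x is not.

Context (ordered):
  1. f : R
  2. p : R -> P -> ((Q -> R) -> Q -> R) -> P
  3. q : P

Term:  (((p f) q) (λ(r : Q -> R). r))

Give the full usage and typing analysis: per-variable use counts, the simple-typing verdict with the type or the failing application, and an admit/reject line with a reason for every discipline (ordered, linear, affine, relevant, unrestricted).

variable uses: f: 1×; p: 1×; q: 1×; r (bound): 1×
use order (left to right): p, f, q, r
typing: well-typed — term : P
ordered: ✗ — use order p, f, q, r needs exchange
linear: ✓ — each of f, p, q, r used exactly once
affine: ✓ — f, p, q, r: no repeats, contraction unneeded
relevant: ✓ — f, p, q, r: all used, weakening unneeded
unrestricted: ✓ — well-typed at P; no restrictions here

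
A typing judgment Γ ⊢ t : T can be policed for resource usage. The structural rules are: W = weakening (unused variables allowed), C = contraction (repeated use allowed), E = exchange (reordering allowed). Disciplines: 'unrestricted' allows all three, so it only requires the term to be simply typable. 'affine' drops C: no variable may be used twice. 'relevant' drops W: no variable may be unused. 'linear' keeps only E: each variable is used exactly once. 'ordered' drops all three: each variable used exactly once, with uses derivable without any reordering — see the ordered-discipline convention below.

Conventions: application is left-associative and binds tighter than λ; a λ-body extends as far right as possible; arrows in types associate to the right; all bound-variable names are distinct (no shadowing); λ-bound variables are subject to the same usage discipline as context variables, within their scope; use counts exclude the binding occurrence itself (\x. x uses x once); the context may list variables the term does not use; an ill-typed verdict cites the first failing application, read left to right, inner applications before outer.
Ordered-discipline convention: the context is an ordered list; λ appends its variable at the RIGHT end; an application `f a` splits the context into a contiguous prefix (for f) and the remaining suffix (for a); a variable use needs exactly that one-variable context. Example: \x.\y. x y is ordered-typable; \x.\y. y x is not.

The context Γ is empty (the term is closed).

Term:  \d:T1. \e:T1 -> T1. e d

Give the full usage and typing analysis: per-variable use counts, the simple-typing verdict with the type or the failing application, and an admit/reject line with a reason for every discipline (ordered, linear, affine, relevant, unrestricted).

counts: d (bound): 1×, e (bound): 1×
uses in reading order: e, d
typing: ✓ — T1 -> (T1 -> T1) -> T1
ordered: ✗ — use order e, d needs exchange
linear: ✓ — d, e: one use apiece
affine: ✓ — at most one use each (d, e)
relevant: ✓ — every one of d, e appears
unrestricted: ✓ — typability at T1 -> (T1 -> T1) -> T1 is all that's needed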